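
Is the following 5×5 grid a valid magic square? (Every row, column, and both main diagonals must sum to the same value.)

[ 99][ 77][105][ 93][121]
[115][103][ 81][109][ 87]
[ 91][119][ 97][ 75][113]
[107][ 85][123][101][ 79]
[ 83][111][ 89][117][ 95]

Yes

Row 1: 99 + 77 + 105 + 93 + 121 = 495.
Row 2: 115 + 103 + 81 + 109 + 87 = 495.
Row 3: 91 + 119 + 97 + 75 + 113 = 495.
Row 4: 107 + 85 + 123 + 101 + 79 = 495.
Row 5: 83 + 111 + 89 + 117 + 95 = 495.
Column 1: 99 + 115 + 91 + 107 + 83 = 495.
Column 2: 77 + 103 + 119 + 85 + 111 = 495.
Column 3: 105 + 81 + 97 + 123 + 89 = 495.
Column 4: 93 + 109 + 75 + 101 + 117 = 495.
Column 5: 121 + 87 + 113 + 79 + 95 = 495.
Main diagonal: 99 + 103 + 97 + 101 + 95 = 495.
Anti-diagonal: 121 + 109 + 97 + 85 + 83 = 495.
All lines sum to 495.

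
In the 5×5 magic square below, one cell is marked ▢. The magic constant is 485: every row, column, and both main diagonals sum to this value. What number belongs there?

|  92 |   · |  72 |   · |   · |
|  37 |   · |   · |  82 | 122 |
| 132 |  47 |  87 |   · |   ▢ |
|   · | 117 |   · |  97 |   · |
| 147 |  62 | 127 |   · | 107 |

67

Row 5 must total 485; the given cells sum to 443, so (5,4) = 42.
Column 1 needs 485; the known cells sum to 408, so (4,1) = 77.
Main diagonal: 92 + 87 + 97 + 107 + ? = 485, so (2,2) = 102.
Anti-diagonal must total 485; the given cells sum to 433, so (1,5) = 52.
From row 2, 485 − (37 + 102 + 82 + 122) gives (2,3) = 142.
Using column 2: 102 + 47 + 117 + 62 + ? → (1,2) = 485 − 328 = 157.
Column 3: 72 + 142 + 87 + 127 + ? = 485, so (4,3) = 57.
Row 1: 92 + 157 + 72 + 52 + ? = 485, so (1,4) = 112.
Row 4 needs 485; the known cells sum to 348, so (4,5) = 137.
The remaining cell in column 4 is (3,4) = 485 − 333 = 152.
Column 5 needs 485; the known cells sum to 418, so (3,5) = 67.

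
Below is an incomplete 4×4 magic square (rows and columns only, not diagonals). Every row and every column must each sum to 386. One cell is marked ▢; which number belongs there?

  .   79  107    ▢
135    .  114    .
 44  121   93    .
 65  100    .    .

Row 3: 44 + 121 + 93 + ? = 386, so (3,4) = 128.
From column 1, 386 − (135 + 44 + 65) gives (1,1) = 142.
Using column 2: 79 + 121 + 100 + ? → (2,2) = 386 − 300 = 86.
From column 3, 386 − (107 + 114 + 93) gives (4,3) = 72.
From row 1, 386 − (142 + 79 + 107) gives (1,4) = 58.

58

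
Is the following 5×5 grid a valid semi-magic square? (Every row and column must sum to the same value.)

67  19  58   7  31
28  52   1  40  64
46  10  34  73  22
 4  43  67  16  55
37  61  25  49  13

No — row 1 sums to 182 but row 4 sums to 185.

Row 1: 67 + 19 + 58 + 7 + 31 = 182.
Row 2: 28 + 52 + 1 + 40 + 64 = 185.
Row 3: 46 + 10 + 34 + 73 + 22 = 185.
Row 4: 4 + 43 + 67 + 16 + 55 = 185.
Row 5: 37 + 61 + 25 + 49 + 13 = 185.
Column 1: 67 + 28 + 46 + 4 + 37 = 182.
Column 2: 19 + 52 + 10 + 43 + 61 = 185.
Column 3: 58 + 1 + 34 + 67 + 25 = 185.
Column 4: 7 + 40 + 73 + 16 + 49 = 185.
Column 5: 31 + 64 + 22 + 55 + 13 = 185.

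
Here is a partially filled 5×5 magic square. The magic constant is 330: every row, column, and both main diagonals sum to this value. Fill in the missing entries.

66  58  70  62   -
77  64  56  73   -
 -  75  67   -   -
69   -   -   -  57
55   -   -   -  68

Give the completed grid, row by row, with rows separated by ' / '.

66 58 70 62 74 / 77 64 56 73 60 / 63 75 67 54 71 / 69 61 78 65 57 / 55 72 59 76 68

The remaining cell in row 1 is (1,5) = 330 − 256 = 74.
Row 2: 77 + 64 + 56 + 73 + ? = 330, so (2,5) = 60.
From column 1, 330 − (66 + 77 + 69 + 55) gives (3,1) = 63.
From column 5, 330 − (74 + 60 + 57 + 68) gives (3,5) = 71.
Main diagonal: 66 + 64 + 67 + 68 + ? = 330, so (4,4) = 65.
The remaining cell in anti-diagonal is (4,2) = 330 − 269 = 61.
Using row 3: 63 + 75 + 67 + 71 + ? → (3,4) = 330 − 276 = 54.
The remaining cell in row 4 is (4,3) = 330 − 252 = 78.
Column 2 needs 330; the known cells sum to 258, so (5,2) = 72.
Column 3 must total 330; the given cells sum to 271, so (5,3) = 59.
The remaining cell in column 4 is (5,4) = 330 − 254 = 76.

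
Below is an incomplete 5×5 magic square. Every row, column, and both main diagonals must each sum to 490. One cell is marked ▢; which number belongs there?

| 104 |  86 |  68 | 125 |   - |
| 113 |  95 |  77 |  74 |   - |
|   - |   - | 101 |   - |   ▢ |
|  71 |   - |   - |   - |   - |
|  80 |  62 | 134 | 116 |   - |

65

The remaining cell in row 1 is (1,5) = 490 − 383 = 107.
From row 2, 490 − (113 + 95 + 77 + 74) gives (2,5) = 131.
From row 5, 490 − (80 + 62 + 134 + 116) gives (5,5) = 98.
Column 1 needs 490; the known cells sum to 368, so (3,1) = 122.
Column 3 must total 490; the given cells sum to 380, so (4,3) = 110.
Using main diagonal: 104 + 95 + 101 + 98 + ? → (4,4) = 490 − 398 = 92.
Anti-diagonal must total 490; the given cells sum to 362, so (4,2) = 128.
Using row 4: 71 + 128 + 110 + 92 + ? → (4,5) = 490 − 401 = 89.
From column 2, 490 − (86 + 95 + 128 + 62) gives (3,2) = 119.
Column 4 needs 490; the known cells sum to 407, so (3,4) = 83.
Column 5: 107 + 131 + 89 + 98 + ? = 490, so (3,5) = 65.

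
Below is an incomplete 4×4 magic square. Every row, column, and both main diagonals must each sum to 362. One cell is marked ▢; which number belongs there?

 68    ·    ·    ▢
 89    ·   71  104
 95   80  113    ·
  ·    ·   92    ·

Using row 2: 89 + 71 + 104 + ? → (2,2) = 362 − 264 = 98.
Row 3 must total 362; the given cells sum to 288, so (3,4) = 74.
From column 1, 362 − (68 + 89 + 95) gives (4,1) = 110.
Column 3 must total 362; the given cells sum to 276, so (1,3) = 86.
From main diagonal, 362 − (68 + 98 + 113) gives (4,4) = 83.
Anti-diagonal needs 362; the known cells sum to 261, so (1,4) = 101.

101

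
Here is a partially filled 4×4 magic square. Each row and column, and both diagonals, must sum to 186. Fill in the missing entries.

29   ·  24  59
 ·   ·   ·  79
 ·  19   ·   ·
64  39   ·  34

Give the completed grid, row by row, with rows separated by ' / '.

Row 1: 29 + 24 + 59 + ? = 186, so (1,2) = 74.
The remaining cell in row 4 is (4,3) = 186 − 137 = 49.
Column 2: 74 + 19 + 39 + ? = 186, so (2,2) = 54.
Column 4: 59 + 79 + 34 + ? = 186, so (3,4) = 14.
Main diagonal: 29 + 54 + 34 + ? = 186, so (3,3) = 69.
The remaining cell in anti-diagonal is (2,3) = 186 − 142 = 44.
The remaining cell in row 2 is (2,1) = 186 − 177 = 9.
From row 3, 186 − (19 + 69 + 14) gives (3,1) = 84.

29 74 24 59 / 9 54 44 79 / 84 19 69 14 / 64 39 49 34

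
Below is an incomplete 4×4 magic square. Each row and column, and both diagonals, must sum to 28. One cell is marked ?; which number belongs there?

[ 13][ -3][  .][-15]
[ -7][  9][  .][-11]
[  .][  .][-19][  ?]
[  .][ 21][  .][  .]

29

Using row 1: 13 + (-3) + (-15) + ? → (1,3) = 28 − (-5) = 33.
Row 2 must total 28; the given cells sum to -9, so (2,3) = 37.
Column 2 needs 28; the known cells sum to 27, so (3,2) = 1.
Column 3 needs 28; the known cells sum to 51, so (4,3) = -23.
Main diagonal needs 28; the known cells sum to 3, so (4,4) = 25.
From anti-diagonal, 28 − (-15 + 37 + 1) gives (4,1) = 5.
Column 1 must total 28; the given cells sum to 11, so (3,1) = 17.
From column 4, 28 − (-15 + (-11) + 25) gives (3,4) = 29.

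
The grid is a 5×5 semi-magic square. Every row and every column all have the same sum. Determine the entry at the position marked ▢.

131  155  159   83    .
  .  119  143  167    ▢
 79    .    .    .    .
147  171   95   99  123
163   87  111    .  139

91

Row 4 is complete and sums to 635; that is the magic constant.
Row 1 needs 635; the known cells sum to 528, so (1,5) = 107.
Row 5 needs 635; the known cells sum to 500, so (5,4) = 135.
Using column 1: 131 + 79 + 147 + 163 + ? → (2,1) = 635 − 520 = 115.
Using column 2: 155 + 119 + 171 + 87 + ? → (3,2) = 635 − 532 = 103.
Column 3 must total 635; the given cells sum to 508, so (3,3) = 127.
Column 4: 83 + 167 + 99 + 135 + ? = 635, so (3,4) = 151.
Row 2 must total 635; the given cells sum to 544, so (2,5) = 91.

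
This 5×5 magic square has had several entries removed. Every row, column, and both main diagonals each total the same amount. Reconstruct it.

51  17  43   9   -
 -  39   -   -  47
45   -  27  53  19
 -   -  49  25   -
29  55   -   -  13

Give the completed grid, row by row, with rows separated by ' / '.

51 17 43 9 35 / 23 39 15 31 47 / 45 11 27 53 19 / 7 33 49 25 41 / 29 55 21 37 13

Main diagonal is already complete: 51 + 39 + 27 + 25 + 13 = 155, so that is the magic constant.
Using row 1: 51 + 17 + 43 + 9 + ? → (1,5) = 155 − 120 = 35.
From row 3, 155 − (45 + 27 + 53 + 19) gives (3,2) = 11.
Column 2 must total 155; the given cells sum to 122, so (4,2) = 33.
Column 5 needs 155; the known cells sum to 114, so (4,5) = 41.
Anti-diagonal: 35 + 27 + 33 + 29 + ? = 155, so (2,4) = 31.
Row 4 must total 155; the given cells sum to 148, so (4,1) = 7.
The remaining cell in column 1 is (2,1) = 155 − 132 = 23.
Using column 4: 9 + 31 + 53 + 25 + ? → (5,4) = 155 − 118 = 37.
Row 2 needs 155; the known cells sum to 140, so (2,3) = 15.
Row 5 needs 155; the known cells sum to 134, so (5,3) = 21.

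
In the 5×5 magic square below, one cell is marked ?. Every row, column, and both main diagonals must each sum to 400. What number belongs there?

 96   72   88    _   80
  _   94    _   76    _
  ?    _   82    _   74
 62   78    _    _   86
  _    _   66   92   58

90

Row 1 needs 400; the known cells sum to 336, so (1,4) = 64.
Column 5: 80 + 74 + 86 + 58 + ? = 400, so (2,5) = 102.
Main diagonal needs 400; the known cells sum to 330, so (4,4) = 70.
The remaining cell in anti-diagonal is (5,1) = 400 − 316 = 84.
Row 4: 62 + 78 + 70 + 86 + ? = 400, so (4,3) = 104.
The remaining cell in row 5 is (5,2) = 400 − 300 = 100.
From column 2, 400 − (72 + 94 + 78 + 100) gives (3,2) = 56.
Column 3: 88 + 82 + 104 + 66 + ? = 400, so (2,3) = 60.
Using column 4: 64 + 76 + 70 + 92 + ? → (3,4) = 400 − 302 = 98.
Using row 2: 94 + 60 + 76 + 102 + ? → (2,1) = 400 − 332 = 68.
Row 3 needs 400; the known cells sum to 310, so (3,1) = 90.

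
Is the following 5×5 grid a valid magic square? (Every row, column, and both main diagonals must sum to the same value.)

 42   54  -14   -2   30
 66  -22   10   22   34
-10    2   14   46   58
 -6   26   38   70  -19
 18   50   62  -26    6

Row 1: 42 + 54 + (-14) + (-2) + 30 = 110.
Row 2: 66 + (-22) + 10 + 22 + 34 = 110.
Row 3: -10 + 2 + 14 + 46 + 58 = 110.
Row 4: -6 + 26 + 38 + 70 + (-19) = 109.
Row 5: 18 + 50 + 62 + (-26) + 6 = 110.
Column 1: 42 + 66 + (-10) + (-6) + 18 = 110.
Column 2: 54 + (-22) + 2 + 26 + 50 = 110.
Column 3: -14 + 10 + 14 + 38 + 62 = 110.
Column 4: -2 + 22 + 46 + 70 + (-26) = 110.
Column 5: 30 + 34 + 58 + (-19) + 6 = 109.
Main diagonal: 42 + (-22) + 14 + 70 + 6 = 110.
Anti-diagonal: 30 + 22 + 14 + 26 + 18 = 110.

No — row 5 sums to 110 but row 4 sums to 109.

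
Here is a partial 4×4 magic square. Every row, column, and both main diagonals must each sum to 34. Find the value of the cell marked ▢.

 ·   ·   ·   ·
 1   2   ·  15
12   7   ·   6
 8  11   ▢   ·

5

Row 2 needs 34; the known cells sum to 18, so (2,3) = 16.
The remaining cell in row 3 is (3,3) = 34 − 25 = 9.
From column 1, 34 − (1 + 12 + 8) gives (1,1) = 13.
Column 2 needs 34; the known cells sum to 20, so (1,2) = 14.
The remaining cell in main diagonal is (4,4) = 34 − 24 = 10.
Anti-diagonal needs 34; the known cells sum to 31, so (1,4) = 3.
Using row 1: 13 + 14 + 3 + ? → (1,3) = 34 − 30 = 4.
Row 4 needs 34; the known cells sum to 29, so (4,3) = 5.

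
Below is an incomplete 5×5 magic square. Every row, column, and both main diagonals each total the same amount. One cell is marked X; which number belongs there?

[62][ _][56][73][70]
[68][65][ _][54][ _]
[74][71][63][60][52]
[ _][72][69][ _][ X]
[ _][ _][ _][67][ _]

Row 3 is complete and sums to 320; that is the magic constant.
Using row 1: 62 + 56 + 73 + 70 + ? → (1,2) = 320 − 261 = 59.
Column 2 needs 320; the known cells sum to 267, so (5,2) = 53.
Column 4 must total 320; the given cells sum to 254, so (4,4) = 66.
Main diagonal must total 320; the given cells sum to 256, so (5,5) = 64.
Using anti-diagonal: 70 + 54 + 63 + 72 + ? → (5,1) = 320 − 259 = 61.
The remaining cell in row 5 is (5,3) = 320 − 245 = 75.
From column 1, 320 − (62 + 68 + 74 + 61) gives (4,1) = 55.
The remaining cell in column 3 is (2,3) = 320 − 263 = 57.
Using row 2: 68 + 65 + 57 + 54 + ? → (2,5) = 320 − 244 = 76.
The remaining cell in row 4 is (4,5) = 320 − 262 = 58.

58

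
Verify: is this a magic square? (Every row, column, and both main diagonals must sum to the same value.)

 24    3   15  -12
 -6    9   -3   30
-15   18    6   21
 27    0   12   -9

Yes

Row 1: 24 + 3 + 15 + (-12) = 30.
Row 2: -6 + 9 + (-3) + 30 = 30.
Row 3: -15 + 18 + 6 + 21 = 30.
Row 4: 27 + 0 + 12 + (-9) = 30.
Column 1: 24 + (-6) + (-15) + 27 = 30.
Column 2: 3 + 9 + 18 + 0 = 30.
Column 3: 15 + (-3) + 6 + 12 = 30.
Column 4: -12 + 30 + 21 + (-9) = 30.
Main diagonal: 24 + 9 + 6 + (-9) = 30.
Anti-diagonal: -12 + (-3) + 18 + 27 = 30.
All lines sum to 30.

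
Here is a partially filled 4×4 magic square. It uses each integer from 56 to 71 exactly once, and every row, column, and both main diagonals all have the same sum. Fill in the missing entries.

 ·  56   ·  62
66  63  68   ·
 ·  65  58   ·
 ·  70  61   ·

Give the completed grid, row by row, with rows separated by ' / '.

69 56 67 62 / 66 63 68 57 / 60 65 58 71 / 59 70 61 64

The entries are 56 through 71, which sum to 1016, so each line sums to 1016/4 = 254.
Using row 2: 66 + 63 + 68 + ? → (2,4) = 254 − 197 = 57.
Column 3 must total 254; the given cells sum to 187, so (1,3) = 67.
Anti-diagonal needs 254; the known cells sum to 195, so (4,1) = 59.
Row 1: 56 + 67 + 62 + ? = 254, so (1,1) = 69.
Using row 4: 59 + 70 + 61 + ? → (4,4) = 254 − 190 = 64.
Column 1 needs 254; the known cells sum to 194, so (3,1) = 60.
The remaining cell in column 4 is (3,4) = 254 − 183 = 71.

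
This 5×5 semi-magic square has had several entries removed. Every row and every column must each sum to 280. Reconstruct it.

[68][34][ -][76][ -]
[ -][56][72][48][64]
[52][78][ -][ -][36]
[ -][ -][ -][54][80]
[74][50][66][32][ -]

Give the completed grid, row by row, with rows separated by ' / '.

Row 2 must total 280; the given cells sum to 240, so (2,1) = 40.
The remaining cell in row 5 is (5,5) = 280 − 222 = 58.
Column 1 must total 280; the given cells sum to 234, so (4,1) = 46.
Column 2: 34 + 56 + 78 + 50 + ? = 280, so (4,2) = 62.
The remaining cell in column 4 is (3,4) = 280 − 210 = 70.
From column 5, 280 − (64 + 36 + 80 + 58) gives (1,5) = 42.
Row 1: 68 + 34 + 76 + 42 + ? = 280, so (1,3) = 60.
The remaining cell in row 3 is (3,3) = 280 − 236 = 44.
The remaining cell in row 4 is (4,3) = 280 − 242 = 38.

68 34 60 76 42 / 40 56 72 48 64 / 52 78 44 70 36 / 46 62 38 54 80 / 74 50 66 32 58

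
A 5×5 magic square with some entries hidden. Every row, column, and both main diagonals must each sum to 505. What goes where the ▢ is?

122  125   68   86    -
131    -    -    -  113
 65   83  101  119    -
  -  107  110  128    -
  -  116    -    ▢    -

77

Row 1: 122 + 125 + 68 + 86 + ? = 505, so (1,5) = 104.
Row 3 needs 505; the known cells sum to 368, so (3,5) = 137.
Column 2 needs 505; the known cells sum to 431, so (2,2) = 74.
The remaining cell in main diagonal is (5,5) = 505 − 425 = 80.
Using column 5: 104 + 113 + 137 + 80 + ? → (4,5) = 505 − 434 = 71.
From row 4, 505 − (107 + 110 + 128 + 71) gives (4,1) = 89.
Column 1 must total 505; the given cells sum to 407, so (5,1) = 98.
The remaining cell in anti-diagonal is (2,4) = 505 − 410 = 95.
From row 2, 505 − (131 + 74 + 95 + 113) gives (2,3) = 92.
The remaining cell in column 3 is (5,3) = 505 − 371 = 134.
Column 4 needs 505; the known cells sum to 428, so (5,4) = 77.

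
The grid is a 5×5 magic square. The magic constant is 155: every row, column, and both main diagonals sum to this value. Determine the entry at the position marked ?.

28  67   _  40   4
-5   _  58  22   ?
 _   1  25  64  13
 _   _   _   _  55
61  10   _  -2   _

46

Row 1 must total 155; the given cells sum to 139, so (1,3) = 16.
Row 3 must total 155; the given cells sum to 103, so (3,1) = 52.
Column 1: 28 + (-5) + 52 + 61 + ? = 155, so (4,1) = 19.
The remaining cell in column 4 is (4,4) = 155 − 124 = 31.
Anti-diagonal: 4 + 22 + 25 + 61 + ? = 155, so (4,2) = 43.
Using row 4: 19 + 43 + 31 + 55 + ? → (4,3) = 155 − 148 = 7.
Column 2 must total 155; the given cells sum to 121, so (2,2) = 34.
Using column 3: 16 + 58 + 25 + 7 + ? → (5,3) = 155 − 106 = 49.
Main diagonal must total 155; the given cells sum to 118, so (5,5) = 37.
Row 2 must total 155; the given cells sum to 109, so (2,5) = 46.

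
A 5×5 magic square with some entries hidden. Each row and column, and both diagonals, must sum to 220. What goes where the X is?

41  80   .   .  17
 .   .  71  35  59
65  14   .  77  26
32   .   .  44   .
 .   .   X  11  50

Row 3: 65 + 14 + 77 + 26 + ? = 220, so (3,3) = 38.
The remaining cell in column 4 is (1,4) = 220 − 167 = 53.
Using column 5: 17 + 59 + 26 + 50 + ? → (4,5) = 220 − 152 = 68.
The remaining cell in main diagonal is (2,2) = 220 − 173 = 47.
Row 1 must total 220; the given cells sum to 191, so (1,3) = 29.
Using row 2: 47 + 71 + 35 + 59 + ? → (2,1) = 220 − 212 = 8.
Column 1 must total 220; the given cells sum to 146, so (5,1) = 74.
From anti-diagonal, 220 − (17 + 35 + 38 + 74) gives (4,2) = 56.
Using row 4: 32 + 56 + 44 + 68 + ? → (4,3) = 220 − 200 = 20.
From column 2, 220 − (80 + 47 + 14 + 56) gives (5,2) = 23.
Column 3 needs 220; the known cells sum to 158, so (5,3) = 62.

62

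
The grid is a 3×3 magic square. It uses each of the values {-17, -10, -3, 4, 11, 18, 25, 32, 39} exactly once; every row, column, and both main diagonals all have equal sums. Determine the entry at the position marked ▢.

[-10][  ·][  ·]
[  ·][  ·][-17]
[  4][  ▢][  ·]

-3

The 9 entries sum to 99, so each line sums to 99/3 = 33.
The remaining cell in column 1 is (2,1) = 33 − (-6) = 39.
Using row 2: 39 + (-17) + ? → (2,2) = 33 − 22 = 11.
Main diagonal: -10 + 11 + ? = 33, so (3,3) = 32.
The remaining cell in anti-diagonal is (1,3) = 33 − 15 = 18.
Row 1: -10 + 18 + ? = 33, so (1,2) = 25.
Using row 3: 4 + 32 + ? → (3,2) = 33 − 36 = -3.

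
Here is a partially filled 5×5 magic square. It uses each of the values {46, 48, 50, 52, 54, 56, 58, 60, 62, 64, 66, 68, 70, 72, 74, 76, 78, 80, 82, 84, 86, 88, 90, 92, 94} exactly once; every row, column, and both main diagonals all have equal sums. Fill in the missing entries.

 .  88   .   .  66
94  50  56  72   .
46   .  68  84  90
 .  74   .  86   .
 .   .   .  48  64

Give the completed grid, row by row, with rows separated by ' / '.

The 25 entries sum to 1750, so each line sums to 1750/5 = 350.
The remaining cell in row 2 is (2,5) = 350 − 272 = 78.
Using row 3: 46 + 68 + 84 + 90 + ? → (3,2) = 350 − 288 = 62.
Using column 2: 88 + 50 + 62 + 74 + ? → (5,2) = 350 − 274 = 76.
Column 4: 72 + 84 + 86 + 48 + ? = 350, so (1,4) = 60.
From column 5, 350 − (66 + 78 + 90 + 64) gives (4,5) = 52.
The remaining cell in main diagonal is (1,1) = 350 − 268 = 82.
Anti-diagonal must total 350; the given cells sum to 280, so (5,1) = 70.
Using row 1: 82 + 88 + 60 + 66 + ? → (1,3) = 350 − 296 = 54.
From row 5, 350 − (70 + 76 + 48 + 64) gives (5,3) = 92.
Column 1: 82 + 94 + 46 + 70 + ? = 350, so (4,1) = 58.
Column 3 must total 350; the given cells sum to 270, so (4,3) = 80.

82 88 54 60 66 / 94 50 56 72 78 / 46 62 68 84 90 / 58 74 80 86 52 / 70 76 92 48 64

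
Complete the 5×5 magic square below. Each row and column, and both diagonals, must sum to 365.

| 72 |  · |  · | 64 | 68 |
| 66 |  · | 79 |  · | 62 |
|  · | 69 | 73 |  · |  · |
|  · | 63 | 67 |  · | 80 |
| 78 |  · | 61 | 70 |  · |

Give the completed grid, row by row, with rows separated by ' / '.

Column 3 must total 365; the given cells sum to 280, so (1,3) = 85.
The remaining cell in anti-diagonal is (2,4) = 365 − 282 = 83.
From row 1, 365 − (72 + 85 + 64 + 68) gives (1,2) = 76.
From row 2, 365 − (66 + 79 + 83 + 62) gives (2,2) = 75.
From column 2, 365 − (76 + 75 + 69 + 63) gives (5,2) = 82.
The remaining cell in row 5 is (5,5) = 365 − 291 = 74.
Column 5 needs 365; the known cells sum to 284, so (3,5) = 81.
Main diagonal needs 365; the known cells sum to 294, so (4,4) = 71.
Row 4 must total 365; the given cells sum to 281, so (4,1) = 84.
From column 1, 365 − (72 + 66 + 84 + 78) gives (3,1) = 65.
Column 4 needs 365; the known cells sum to 288, so (3,4) = 77.

72 76 85 64 68 / 66 75 79 83 62 / 65 69 73 77 81 / 84 63 67 71 80 / 78 82 61 70 74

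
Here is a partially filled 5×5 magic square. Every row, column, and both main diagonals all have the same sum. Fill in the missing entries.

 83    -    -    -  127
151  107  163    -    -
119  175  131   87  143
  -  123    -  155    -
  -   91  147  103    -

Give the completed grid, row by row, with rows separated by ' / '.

83 159 115 171 127 / 151 107 163 139 95 / 119 175 131 87 143 / 167 123 99 155 111 / 135 91 147 103 179

Row 3 is already complete: 119 + 175 + 131 + 87 + 143 = 655, so that is the magic constant.
Column 2: 107 + 175 + 123 + 91 + ? = 655, so (1,2) = 159.
The remaining cell in main diagonal is (5,5) = 655 − 476 = 179.
Row 5: 91 + 147 + 103 + 179 + ? = 655, so (5,1) = 135.
From column 1, 655 − (83 + 151 + 119 + 135) gives (4,1) = 167.
Using anti-diagonal: 127 + 131 + 123 + 135 + ? → (2,4) = 655 − 516 = 139.
Row 2 needs 655; the known cells sum to 560, so (2,5) = 95.
Column 4 needs 655; the known cells sum to 484, so (1,4) = 171.
Using column 5: 127 + 95 + 143 + 179 + ? → (4,5) = 655 − 544 = 111.
Row 1: 83 + 159 + 171 + 127 + ? = 655, so (1,3) = 115.
Row 4: 167 + 123 + 155 + 111 + ? = 655, so (4,3) = 99.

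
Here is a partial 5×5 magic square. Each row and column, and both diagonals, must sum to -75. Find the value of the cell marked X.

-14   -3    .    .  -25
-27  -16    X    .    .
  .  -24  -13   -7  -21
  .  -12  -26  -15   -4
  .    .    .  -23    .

The remaining cell in row 3 is (3,1) = -75 − (-65) = -10.
Using row 4: -12 + (-26) + (-15) + (-4) + ? → (4,1) = -75 − (-57) = -18.
Column 1 needs -75; the known cells sum to -69, so (5,1) = -6.
Using column 2: -3 + (-16) + (-24) + (-12) + ? → (5,2) = -75 − (-55) = -20.
Main diagonal must total -75; the given cells sum to -58, so (5,5) = -17.
The remaining cell in anti-diagonal is (2,4) = -75 − (-56) = -19.
From row 5, -75 − (-6 + (-20) + (-23) + (-17)) gives (5,3) = -9.
Using column 4: -19 + (-7) + (-15) + (-23) + ? → (1,4) = -75 − (-64) = -11.
Using column 5: -25 + (-21) + (-4) + (-17) + ? → (2,5) = -75 − (-67) = -8.
Using row 1: -14 + (-3) + (-11) + (-25) + ? → (1,3) = -75 − (-53) = -22.
The remaining cell in row 2 is (2,3) = -75 − (-70) = -5.

-5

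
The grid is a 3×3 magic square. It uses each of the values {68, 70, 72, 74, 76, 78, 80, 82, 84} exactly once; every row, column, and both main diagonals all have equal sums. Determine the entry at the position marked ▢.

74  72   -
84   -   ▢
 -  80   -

68

The 9 entries sum to 684, so each line sums to 684/3 = 228.
From row 1, 228 − (74 + 72) gives (1,3) = 82.
From column 1, 228 − (74 + 84) gives (3,1) = 70.
Column 2 must total 228; the given cells sum to 152, so (2,2) = 76.
Main diagonal must total 228; the given cells sum to 150, so (3,3) = 78.
From row 2, 228 − (84 + 76) gives (2,3) = 68.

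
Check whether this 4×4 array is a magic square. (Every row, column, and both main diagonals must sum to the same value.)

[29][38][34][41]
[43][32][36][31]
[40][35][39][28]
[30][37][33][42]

Yes

Row 1: 29 + 38 + 34 + 41 = 142.
Row 2: 43 + 32 + 36 + 31 = 142.
Row 3: 40 + 35 + 39 + 28 = 142.
Row 4: 30 + 37 + 33 + 42 = 142.
Column 1: 29 + 43 + 40 + 30 = 142.
Column 2: 38 + 32 + 35 + 37 = 142.
Column 3: 34 + 36 + 39 + 33 = 142.
Column 4: 41 + 31 + 28 + 42 = 142.
Main diagonal: 29 + 32 + 39 + 42 = 142.
Anti-diagonal: 41 + 36 + 35 + 30 = 142.
All lines sum to 142.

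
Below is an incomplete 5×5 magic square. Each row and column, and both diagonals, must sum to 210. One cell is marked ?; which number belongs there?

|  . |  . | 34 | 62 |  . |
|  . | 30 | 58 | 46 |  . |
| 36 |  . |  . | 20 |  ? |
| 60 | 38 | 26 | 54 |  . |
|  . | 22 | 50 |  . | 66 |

Row 4 needs 210; the known cells sum to 178, so (4,5) = 32.
Using column 3: 34 + 58 + 26 + 50 + ? → (3,3) = 210 − 168 = 42.
Using column 4: 62 + 46 + 20 + 54 + ? → (5,4) = 210 − 182 = 28.
Main diagonal: 30 + 42 + 54 + 66 + ? = 210, so (1,1) = 18.
Row 5 needs 210; the known cells sum to 166, so (5,1) = 44.
Column 1: 18 + 36 + 60 + 44 + ? = 210, so (2,1) = 52.
Anti-diagonal must total 210; the given cells sum to 170, so (1,5) = 40.
The remaining cell in row 1 is (1,2) = 210 − 154 = 56.
Row 2: 52 + 30 + 58 + 46 + ? = 210, so (2,5) = 24.
Column 2: 56 + 30 + 38 + 22 + ? = 210, so (3,2) = 64.
From column 5, 210 − (40 + 24 + 32 + 66) gives (3,5) = 48.

48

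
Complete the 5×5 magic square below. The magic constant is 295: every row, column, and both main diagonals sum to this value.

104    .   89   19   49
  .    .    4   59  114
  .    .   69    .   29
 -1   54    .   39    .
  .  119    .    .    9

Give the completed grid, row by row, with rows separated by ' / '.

104 34 89 19 49 / 44 74 4 59 114 / 84 14 69 99 29 / -1 54 109 39 94 / 64 119 24 79 9

Using row 1: 104 + 89 + 19 + 49 + ? → (1,2) = 295 − 261 = 34.
Using column 5: 49 + 114 + 29 + 9 + ? → (4,5) = 295 − 201 = 94.
Using main diagonal: 104 + 69 + 39 + 9 + ? → (2,2) = 295 − 221 = 74.
Anti-diagonal: 49 + 59 + 69 + 54 + ? = 295, so (5,1) = 64.
From row 2, 295 − (74 + 4 + 59 + 114) gives (2,1) = 44.
The remaining cell in row 4 is (4,3) = 295 − 186 = 109.
Using column 1: 104 + 44 + (-1) + 64 + ? → (3,1) = 295 − 211 = 84.
Column 2: 34 + 74 + 54 + 119 + ? = 295, so (3,2) = 14.
Column 3 needs 295; the known cells sum to 271, so (5,3) = 24.
The remaining cell in row 3 is (3,4) = 295 − 196 = 99.
Using row 5: 64 + 119 + 24 + 9 + ? → (5,4) = 295 − 216 = 79.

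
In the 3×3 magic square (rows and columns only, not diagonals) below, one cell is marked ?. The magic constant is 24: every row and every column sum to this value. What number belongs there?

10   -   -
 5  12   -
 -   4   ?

11

The remaining cell in row 2 is (2,3) = 24 − 17 = 7.
Column 1 needs 24; the known cells sum to 15, so (3,1) = 9.
Column 2: 12 + 4 + ? = 24, so (1,2) = 8.
Row 1 needs 24; the known cells sum to 18, so (1,3) = 6.
Using row 3: 9 + 4 + ? → (3,3) = 24 − 13 = 11.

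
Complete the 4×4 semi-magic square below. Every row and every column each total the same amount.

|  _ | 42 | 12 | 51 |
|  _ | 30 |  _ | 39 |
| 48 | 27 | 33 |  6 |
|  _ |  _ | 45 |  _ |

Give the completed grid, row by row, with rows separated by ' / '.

9 42 12 51 / 21 30 24 39 / 48 27 33 6 / 36 15 45 18

Row 3 is already complete: 48 + 27 + 33 + 6 = 114, so that is the magic constant.
Row 1 needs 114; the known cells sum to 105, so (1,1) = 9.
From column 2, 114 − (42 + 30 + 27) gives (4,2) = 15.
Column 3: 12 + 33 + 45 + ? = 114, so (2,3) = 24.
The remaining cell in column 4 is (4,4) = 114 − 96 = 18.
The remaining cell in row 2 is (2,1) = 114 − 93 = 21.
The remaining cell in row 4 is (4,1) = 114 − 78 = 36.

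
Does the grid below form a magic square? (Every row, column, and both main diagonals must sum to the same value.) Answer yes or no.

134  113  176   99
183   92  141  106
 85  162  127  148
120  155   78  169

Row 1: 134 + 113 + 176 + 99 = 522.
Row 2: 183 + 92 + 141 + 106 = 522.
Row 3: 85 + 162 + 127 + 148 = 522.
Row 4: 120 + 155 + 78 + 169 = 522.
Column 1: 134 + 183 + 85 + 120 = 522.
Column 2: 113 + 92 + 162 + 155 = 522.
Column 3: 176 + 141 + 127 + 78 = 522.
Column 4: 99 + 106 + 148 + 169 = 522.
Main diagonal: 134 + 92 + 127 + 169 = 522.
Anti-diagonal: 99 + 141 + 162 + 120 = 522.
All lines sum to 522.

Yes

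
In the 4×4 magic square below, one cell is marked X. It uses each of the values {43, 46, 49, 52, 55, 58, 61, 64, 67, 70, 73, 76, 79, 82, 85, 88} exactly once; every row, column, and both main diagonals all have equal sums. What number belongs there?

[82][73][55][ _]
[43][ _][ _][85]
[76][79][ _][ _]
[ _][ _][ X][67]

88

The 16 entries sum to 1048, so each line sums to 1048/4 = 262.
Row 1 must total 262; the given cells sum to 210, so (1,4) = 52.
From column 1, 262 − (82 + 43 + 76) gives (4,1) = 61.
Column 4 must total 262; the given cells sum to 204, so (3,4) = 58.
Anti-diagonal: 52 + 79 + 61 + ? = 262, so (2,3) = 70.
From row 2, 262 − (43 + 70 + 85) gives (2,2) = 64.
The remaining cell in row 3 is (3,3) = 262 − 213 = 49.
Using column 2: 73 + 64 + 79 + ? → (4,2) = 262 − 216 = 46.
Column 3 must total 262; the given cells sum to 174, so (4,3) = 88.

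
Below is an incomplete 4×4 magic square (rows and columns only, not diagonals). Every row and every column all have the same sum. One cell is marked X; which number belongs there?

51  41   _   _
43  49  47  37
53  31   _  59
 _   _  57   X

Row 2 is complete and sums to 176; that is the magic constant.
The remaining cell in row 3 is (3,3) = 176 − 143 = 33.
Column 1: 51 + 43 + 53 + ? = 176, so (4,1) = 29.
Column 2 needs 176; the known cells sum to 121, so (4,2) = 55.
From column 3, 176 − (47 + 33 + 57) gives (1,3) = 39.
Using row 1: 51 + 41 + 39 + ? → (1,4) = 176 − 131 = 45.
Row 4 needs 176; the known cells sum to 141, so (4,4) = 35.

35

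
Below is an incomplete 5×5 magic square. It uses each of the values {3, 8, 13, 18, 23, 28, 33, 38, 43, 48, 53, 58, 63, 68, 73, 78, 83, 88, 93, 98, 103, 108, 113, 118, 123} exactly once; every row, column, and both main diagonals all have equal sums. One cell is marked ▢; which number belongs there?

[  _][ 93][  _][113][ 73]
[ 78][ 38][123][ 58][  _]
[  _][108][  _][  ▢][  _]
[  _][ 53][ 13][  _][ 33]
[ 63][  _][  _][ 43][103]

3

The 25 entries sum to 1575, so each line sums to 1575/5 = 315.
Row 2 needs 315; the known cells sum to 297, so (2,5) = 18.
Using column 2: 93 + 38 + 108 + 53 + ? → (5,2) = 315 − 292 = 23.
Column 5 needs 315; the known cells sum to 227, so (3,5) = 88.
Anti-diagonal must total 315; the given cells sum to 247, so (3,3) = 68.
Row 5 needs 315; the known cells sum to 232, so (5,3) = 83.
From column 3, 315 − (123 + 68 + 13 + 83) gives (1,3) = 28.
From row 1, 315 − (93 + 28 + 113 + 73) gives (1,1) = 8.
From main diagonal, 315 − (8 + 38 + 68 + 103) gives (4,4) = 98.
Row 4 must total 315; the given cells sum to 197, so (4,1) = 118.
The remaining cell in column 1 is (3,1) = 315 − 267 = 48.
Column 4: 113 + 58 + 98 + 43 + ? = 315, so (3,4) = 3.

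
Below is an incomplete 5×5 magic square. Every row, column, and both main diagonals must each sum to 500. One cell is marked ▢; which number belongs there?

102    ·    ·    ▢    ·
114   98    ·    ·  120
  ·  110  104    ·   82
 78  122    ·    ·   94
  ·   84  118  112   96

Row 5: 84 + 118 + 112 + 96 + ? = 500, so (5,1) = 90.
Column 1: 102 + 114 + 78 + 90 + ? = 500, so (3,1) = 116.
The remaining cell in column 2 is (1,2) = 500 − 414 = 86.
Column 5 needs 500; the known cells sum to 392, so (1,5) = 108.
Using main diagonal: 102 + 98 + 104 + 96 + ? → (4,4) = 500 − 400 = 100.
Using anti-diagonal: 108 + 104 + 122 + 90 + ? → (2,4) = 500 − 424 = 76.
Row 2 needs 500; the known cells sum to 408, so (2,3) = 92.
Row 3: 116 + 110 + 104 + 82 + ? = 500, so (3,4) = 88.
Row 4: 78 + 122 + 100 + 94 + ? = 500, so (4,3) = 106.
The remaining cell in column 3 is (1,3) = 500 − 420 = 80.
Column 4 needs 500; the known cells sum to 376, so (1,4) = 124.

124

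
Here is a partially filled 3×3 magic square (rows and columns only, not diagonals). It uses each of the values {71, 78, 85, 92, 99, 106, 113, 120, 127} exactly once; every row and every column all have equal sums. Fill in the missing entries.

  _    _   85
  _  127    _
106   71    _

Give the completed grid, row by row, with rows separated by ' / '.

113 99 85 / 78 127 92 / 106 71 120

The 9 entries sum to 891, so each line sums to 891/3 = 297.
Using row 3: 106 + 71 + ? → (3,3) = 297 − 177 = 120.
Column 2: 127 + 71 + ? = 297, so (1,2) = 99.
Column 3 must total 297; the given cells sum to 205, so (2,3) = 92.
The remaining cell in row 1 is (1,1) = 297 − 184 = 113.
Row 2 needs 297; the known cells sum to 219, so (2,1) = 78.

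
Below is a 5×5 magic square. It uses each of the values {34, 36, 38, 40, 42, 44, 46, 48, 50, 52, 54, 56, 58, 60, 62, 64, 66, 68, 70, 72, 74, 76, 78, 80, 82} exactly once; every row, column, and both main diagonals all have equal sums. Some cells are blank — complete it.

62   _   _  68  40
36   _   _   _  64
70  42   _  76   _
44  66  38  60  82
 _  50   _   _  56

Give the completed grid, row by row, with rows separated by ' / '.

62 74 46 68 40 / 36 58 80 52 64 / 70 42 54 76 48 / 44 66 38 60 82 / 78 50 72 34 56

The 25 entries sum to 1450, so each line sums to 1450/5 = 290.
Column 1: 62 + 36 + 70 + 44 + ? = 290, so (5,1) = 78.
The remaining cell in column 5 is (3,5) = 290 − 242 = 48.
Row 3: 70 + 42 + 76 + 48 + ? = 290, so (3,3) = 54.
From main diagonal, 290 − (62 + 54 + 60 + 56) gives (2,2) = 58.
Anti-diagonal must total 290; the given cells sum to 238, so (2,4) = 52.
The remaining cell in row 2 is (2,3) = 290 − 210 = 80.
Column 2 needs 290; the known cells sum to 216, so (1,2) = 74.
From column 4, 290 − (68 + 52 + 76 + 60) gives (5,4) = 34.
Row 1 needs 290; the known cells sum to 244, so (1,3) = 46.
Row 5 must total 290; the given cells sum to 218, so (5,3) = 72.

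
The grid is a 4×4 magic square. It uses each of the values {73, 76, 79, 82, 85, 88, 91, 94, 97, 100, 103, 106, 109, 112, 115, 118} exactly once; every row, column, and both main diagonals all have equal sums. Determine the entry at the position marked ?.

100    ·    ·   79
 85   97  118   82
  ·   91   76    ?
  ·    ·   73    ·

112

The 16 entries sum to 1528, so each line sums to 1528/4 = 382.
Using column 3: 118 + 76 + 73 + ? → (1,3) = 382 − 267 = 115.
The remaining cell in main diagonal is (4,4) = 382 − 273 = 109.
Using anti-diagonal: 79 + 118 + 91 + ? → (4,1) = 382 − 288 = 94.
Row 1 needs 382; the known cells sum to 294, so (1,2) = 88.
From row 4, 382 − (94 + 73 + 109) gives (4,2) = 106.
Column 1 must total 382; the given cells sum to 279, so (3,1) = 103.
The remaining cell in column 4 is (3,4) = 382 − 270 = 112.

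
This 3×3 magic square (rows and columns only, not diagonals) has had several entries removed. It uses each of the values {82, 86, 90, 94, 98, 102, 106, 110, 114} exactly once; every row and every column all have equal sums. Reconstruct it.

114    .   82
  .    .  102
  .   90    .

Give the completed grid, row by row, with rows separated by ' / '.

The 9 entries sum to 882, so each line sums to 882/3 = 294.
Row 1 must total 294; the given cells sum to 196, so (1,2) = 98.
Column 2 must total 294; the given cells sum to 188, so (2,2) = 106.
Column 3: 82 + 102 + ? = 294, so (3,3) = 110.
From row 2, 294 − (106 + 102) gives (2,1) = 86.
Row 3 must total 294; the given cells sum to 200, so (3,1) = 94.

114 98 82 / 86 106 102 / 94 90 110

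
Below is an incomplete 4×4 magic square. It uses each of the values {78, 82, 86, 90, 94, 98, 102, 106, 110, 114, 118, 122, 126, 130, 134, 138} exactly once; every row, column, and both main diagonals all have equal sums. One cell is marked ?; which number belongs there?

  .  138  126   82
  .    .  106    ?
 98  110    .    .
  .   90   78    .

The 16 entries sum to 1728, so each line sums to 1728/4 = 432.
Row 1: 138 + 126 + 82 + ? = 432, so (1,1) = 86.
Column 2 must total 432; the given cells sum to 338, so (2,2) = 94.
Using column 3: 126 + 106 + 78 + ? → (3,3) = 432 − 310 = 122.
From main diagonal, 432 − (86 + 94 + 122) gives (4,4) = 130.
From anti-diagonal, 432 − (82 + 106 + 110) gives (4,1) = 134.
Row 3: 98 + 110 + 122 + ? = 432, so (3,4) = 102.
Column 1: 86 + 98 + 134 + ? = 432, so (2,1) = 114.
Column 4: 82 + 102 + 130 + ? = 432, so (2,4) = 118.

118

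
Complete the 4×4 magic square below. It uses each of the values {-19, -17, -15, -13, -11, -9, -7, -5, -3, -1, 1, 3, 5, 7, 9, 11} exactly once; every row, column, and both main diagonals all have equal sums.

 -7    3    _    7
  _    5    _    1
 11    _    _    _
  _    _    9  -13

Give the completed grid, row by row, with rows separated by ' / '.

The 16 entries sum to -64, so each line sums to -64/4 = -16.
Row 1: -7 + 3 + 7 + ? = -16, so (1,3) = -19.
The remaining cell in column 4 is (3,4) = -16 − (-5) = -11.
Using main diagonal: -7 + 5 + (-13) + ? → (3,3) = -16 − (-15) = -1.
The remaining cell in row 3 is (3,2) = -16 − (-1) = -15.
Column 2 needs -16; the known cells sum to -7, so (4,2) = -9.
The remaining cell in column 3 is (2,3) = -16 − (-11) = -5.
Anti-diagonal needs -16; the known cells sum to -13, so (4,1) = -3.
Row 2 must total -16; the given cells sum to 1, so (2,1) = -17.

-7 3 -19 7 / -17 5 -5 1 / 11 -15 -1 -11 / -3 -9 9 -13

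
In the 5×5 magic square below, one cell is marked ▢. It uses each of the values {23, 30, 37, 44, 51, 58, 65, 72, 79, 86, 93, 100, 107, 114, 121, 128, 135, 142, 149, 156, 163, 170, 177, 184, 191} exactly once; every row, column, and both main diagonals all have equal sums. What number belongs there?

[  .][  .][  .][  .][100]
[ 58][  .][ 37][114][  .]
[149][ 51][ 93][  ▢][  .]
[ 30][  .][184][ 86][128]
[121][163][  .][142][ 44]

The 25 entries sum to 2675, so each line sums to 2675/5 = 535.
Row 4: 30 + 184 + 86 + 128 + ? = 535, so (4,2) = 107.
Using row 5: 121 + 163 + 142 + 44 + ? → (5,3) = 535 − 470 = 65.
Column 1 needs 535; the known cells sum to 358, so (1,1) = 177.
Column 3: 37 + 93 + 184 + 65 + ? = 535, so (1,3) = 156.
From main diagonal, 535 − (177 + 93 + 86 + 44) gives (2,2) = 135.
Row 2: 58 + 135 + 37 + 114 + ? = 535, so (2,5) = 191.
Column 2 needs 535; the known cells sum to 456, so (1,2) = 79.
Column 5 must total 535; the given cells sum to 463, so (3,5) = 72.
Row 1: 177 + 79 + 156 + 100 + ? = 535, so (1,4) = 23.
Row 3 must total 535; the given cells sum to 365, so (3,4) = 170.

170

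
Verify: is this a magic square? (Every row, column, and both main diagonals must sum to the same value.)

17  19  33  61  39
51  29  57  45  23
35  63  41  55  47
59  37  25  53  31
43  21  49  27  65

No — row 3 sums to 241 but column 5 sums to 205.

Row 1: 17 + 19 + 33 + 61 + 39 = 169.
Row 2: 51 + 29 + 57 + 45 + 23 = 205.
Row 3: 35 + 63 + 41 + 55 + 47 = 241.
Row 4: 59 + 37 + 25 + 53 + 31 = 205.
Row 5: 43 + 21 + 49 + 27 + 65 = 205.
Column 1: 17 + 51 + 35 + 59 + 43 = 205.
Column 2: 19 + 29 + 63 + 37 + 21 = 169.
Column 3: 33 + 57 + 41 + 25 + 49 = 205.
Column 4: 61 + 45 + 55 + 53 + 27 = 241.
Column 5: 39 + 23 + 47 + 31 + 65 = 205.
Main diagonal: 17 + 29 + 41 + 53 + 65 = 205.
Anti-diagonal: 39 + 45 + 41 + 37 + 43 = 205.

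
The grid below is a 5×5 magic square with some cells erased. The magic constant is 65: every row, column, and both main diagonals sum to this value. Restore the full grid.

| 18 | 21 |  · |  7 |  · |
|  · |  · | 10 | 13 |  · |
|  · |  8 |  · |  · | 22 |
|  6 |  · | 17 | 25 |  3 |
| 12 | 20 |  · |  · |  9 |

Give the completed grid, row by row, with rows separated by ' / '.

From row 4, 65 − (6 + 17 + 25 + 3) gives (4,2) = 14.
From column 2, 65 − (21 + 8 + 14 + 20) gives (2,2) = 2.
From main diagonal, 65 − (18 + 2 + 25 + 9) gives (3,3) = 11.
Anti-diagonal must total 65; the given cells sum to 50, so (1,5) = 15.
Using row 1: 18 + 21 + 7 + 15 + ? → (1,3) = 65 − 61 = 4.
Column 3: 4 + 10 + 11 + 17 + ? = 65, so (5,3) = 23.
Using column 5: 15 + 22 + 3 + 9 + ? → (2,5) = 65 − 49 = 16.
From row 2, 65 − (2 + 10 + 13 + 16) gives (2,1) = 24.
Row 5: 12 + 20 + 23 + 9 + ? = 65, so (5,4) = 1.
Using column 1: 18 + 24 + 6 + 12 + ? → (3,1) = 65 − 60 = 5.
The remaining cell in column 4 is (3,4) = 65 − 46 = 19.

18 21 4 7 15 / 24 2 10 13 16 / 5 8 11 19 22 / 6 14 17 25 3 / 12 20 23 1 9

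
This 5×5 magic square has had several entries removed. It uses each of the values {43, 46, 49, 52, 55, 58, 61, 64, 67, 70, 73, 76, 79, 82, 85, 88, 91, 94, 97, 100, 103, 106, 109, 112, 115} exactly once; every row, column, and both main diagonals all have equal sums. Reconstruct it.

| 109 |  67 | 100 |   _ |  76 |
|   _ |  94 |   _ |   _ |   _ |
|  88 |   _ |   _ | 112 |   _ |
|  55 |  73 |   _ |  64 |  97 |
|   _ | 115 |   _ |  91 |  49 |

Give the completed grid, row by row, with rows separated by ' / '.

The 25 entries sum to 1975, so each line sums to 1975/5 = 395.
The remaining cell in row 1 is (1,4) = 395 − 352 = 43.
From row 4, 395 − (55 + 73 + 64 + 97) gives (4,3) = 106.
Column 2: 67 + 94 + 73 + 115 + ? = 395, so (3,2) = 46.
Column 4 needs 395; the known cells sum to 310, so (2,4) = 85.
The remaining cell in main diagonal is (3,3) = 395 − 316 = 79.
Anti-diagonal: 76 + 85 + 79 + 73 + ? = 395, so (5,1) = 82.
Row 3 must total 395; the given cells sum to 325, so (3,5) = 70.
Row 5 needs 395; the known cells sum to 337, so (5,3) = 58.
The remaining cell in column 1 is (2,1) = 395 − 334 = 61.
Column 3 needs 395; the known cells sum to 343, so (2,3) = 52.
The remaining cell in column 5 is (2,5) = 395 − 292 = 103.

109 67 100 43 76 / 61 94 52 85 103 / 88 46 79 112 70 / 55 73 106 64 97 / 82 115 58 91 49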